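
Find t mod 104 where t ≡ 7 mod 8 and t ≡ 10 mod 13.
M = 8 × 13 = 104. M₁ = 13, y₁ ≡ 5 mod 8. M₂ = 8, y₂ ≡ 5 mod 13. t = 7×13×5 + 10×8×5 ≡ 23 mod 104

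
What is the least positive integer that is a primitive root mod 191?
g = 19. Powers: [19, 170, 174, 59, 166, 98, ...] generates all 190 non-zero residues.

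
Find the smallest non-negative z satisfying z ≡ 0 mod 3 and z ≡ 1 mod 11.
M = 3 × 11 = 33. M₁ = 11, y₁ ≡ 2 mod 3. M₂ = 3, y₂ ≡ 4 mod 11. z = 0×11×2 + 1×3×4 ≡ 12 mod 33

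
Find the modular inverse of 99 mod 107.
Since 107 is prime, by Fermat 99^(-1) ≡ 99^{105} ≡ 40 mod 107. Verify: 99 × 40 = 3960 ≡ 1 mod 107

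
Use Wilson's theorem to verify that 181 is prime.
(180)! mod 181 = 180. Since this equals -1 mod 181, Wilson confirms 181 is prime.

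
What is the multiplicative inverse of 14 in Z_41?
Since 41 is prime, by Fermat 14^(-1) ≡ 14^{39} ≡ 3 (mod 41). Verify: 14 × 3 = 42 ≡ 1 (mod 41)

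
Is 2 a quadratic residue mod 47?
By Euler's criterion: 2^{23} ≡ 1 (mod 47). Since this equals 1, 2 is a QR.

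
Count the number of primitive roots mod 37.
There are φ(37-1) = φ(36) = 12 primitive roots modulo 37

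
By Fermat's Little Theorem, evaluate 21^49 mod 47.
By Fermat: 21^{46} ≡ 1 (mod 47). So 21^{49} = 21^{46} · 21^{3} ≡ 21^{3} ≡ 2 (mod 47)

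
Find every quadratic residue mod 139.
QRs mod 139: {1, 4, 5, 6, 7, 9, 11, 13, 16, 20, 24, 25, 28, 29, 30, 31, 34, 35, 36, 37, 38, 41, 42, 44, 45, 46, 47, 49, 51, 52, 54, 55, 57, 63, 64, 65, 66, 67, 69, 71, 77, 78, 79, 80, 81, 83, 86, 89, 91, 96, 99, 100, 106, 107, 112, 113, 116, 117, 118, 120, 121, 122, 124, 125, 127, 129, 131, 136, 137}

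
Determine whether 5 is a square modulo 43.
By Euler's criterion: 5^{21} ≡ 42 mod 43. Since this equals -1 (≡ 42), 5 is not a QR.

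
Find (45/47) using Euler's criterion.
(45/47) = 45^{23} mod 47 = -1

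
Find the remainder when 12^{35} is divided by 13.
By Fermat: 12^{12} ≡ 1 (mod 13). 35 = 2×12 + 11. So 12^{35} ≡ 12^{11} ≡ 12 (mod 13)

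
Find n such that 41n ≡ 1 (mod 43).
Since 43 is prime, by Fermat 41^(-1) ≡ 41^{41} ≡ 21 (mod 43). Verify: 41 × 21 = 861 ≡ 1 (mod 43)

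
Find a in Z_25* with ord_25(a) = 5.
6 has order 5 mod 25 since 6^{5} ≡ 1 mod 25 and no smaller power works.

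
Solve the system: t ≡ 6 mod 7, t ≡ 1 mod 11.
M = 7 × 11 = 77. M₁ = 11, y₁ ≡ 2 mod 7. M₂ = 7, y₂ ≡ 8 mod 11. t = 6×11×2 + 1×7×8 ≡ 34 mod 77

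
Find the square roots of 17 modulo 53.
The square roots of 17 mod 53 are 21 and 32. Verify: 21² = 441 ≡ 17 mod 53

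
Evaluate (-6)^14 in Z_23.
By repeated squaring mod 23: (-6)^{1}≡17, (-6)^{2}≡13, (-6)^{4}≡8, (-6)^{8}≡18. Then (-6)^{14} = (-6)^{8+4+2} ≡ 18 × 8 × 13 ≡ 9 mod 23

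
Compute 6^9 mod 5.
Using Fermat: 6^{4} ≡ 1 mod 5. 9 ≡ 1 mod 4. So 6^{9} ≡ 6^{1} ≡ 1 mod 5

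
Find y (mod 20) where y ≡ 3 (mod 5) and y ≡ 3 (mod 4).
M = 5 × 4 = 20. M₁ = 4, y₁ ≡ 4 (mod 5). M₂ = 5, y₂ ≡ 1 (mod 4). y = 3×4×4 + 3×5×1 ≡ 3 (mod 20)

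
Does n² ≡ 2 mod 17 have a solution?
By Euler's criterion: 2^{8} ≡ 1 mod 17. Since this equals 1, 2 is a QR.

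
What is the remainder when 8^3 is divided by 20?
8^{3} = 512 ≡ 12 mod 20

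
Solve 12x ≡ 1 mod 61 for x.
Since 61 is prime, by Fermat 12^(-1) ≡ 12^{59} ≡ 56 mod 61. Verify: 12 × 56 = 672 ≡ 1 mod 61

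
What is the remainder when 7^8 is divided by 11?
By repeated squaring mod 11: 7^{1}≡7, 7^{2}≡5, 7^{4}≡3, 7^{8}≡9. So 7^{8} ≡ 9 mod 11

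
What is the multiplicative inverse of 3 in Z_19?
Since 19 is prime, by Fermat 3^(-1) ≡ 3^{17} ≡ 13 (mod 19). Verify: 3 × 13 = 39 ≡ 1 (mod 19)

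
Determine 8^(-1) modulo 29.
Since 29 is prime, by Fermat 8^(-1) ≡ 8^{27} ≡ 11 mod 29. Verify: 8 × 11 = 88 ≡ 1 mod 29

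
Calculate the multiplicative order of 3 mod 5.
Powers of 3 mod 5: 3^1≡3, 3^2≡4, 3^3≡2, 3^4≡1. Order = 4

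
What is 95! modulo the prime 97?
(96)! = (95)! × (96) ≡ -1 mod 97. So (95)! ≡ -1 × (96)^(-1) ≡ (-1)×(-1) = 1 mod 97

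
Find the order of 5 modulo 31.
Powers of 5 mod 31: 5^1≡5, 5^2≡25, 5^3≡1. Order = 3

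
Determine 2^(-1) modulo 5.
Since 5 is prime, by Fermat 2^(-1) ≡ 2^{3} ≡ 3 mod 5. Verify: 2 × 3 = 6 ≡ 1 mod 5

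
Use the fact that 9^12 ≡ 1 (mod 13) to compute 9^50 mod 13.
By Fermat: 9^{12} ≡ 1 (mod 13). 50 = 4×12 + 2. So 9^{50} ≡ 9^{2} ≡ 3 (mod 13)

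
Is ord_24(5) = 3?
Powers of 5 mod 24: 5^1≡5, 5^2≡1. Already 5^2≡1, so the order is 2 < 3. No, the actual order is 2.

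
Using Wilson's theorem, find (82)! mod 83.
By Wilson's theorem, (82)! ≡ -1 ≡ 82 (mod 83)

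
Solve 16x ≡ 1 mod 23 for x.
Since 23 is prime, by Fermat 16^(-1) ≡ 16^{21} ≡ 13 mod 23. Verify: 16 × 13 = 208 ≡ 1 mod 23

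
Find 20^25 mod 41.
By repeated squaring mod 41: 20^{1}≡20, 20^{2}≡31, 20^{4}≡18, 20^{8}≡37, 20^{16}≡16. Then 20^{25} = 20^{16+8+1} ≡ 16 × 37 × 20 ≡ 32 mod 41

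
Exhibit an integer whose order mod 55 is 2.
21 has order 2 mod 55 since 21^{2} ≡ 1 (mod 55) and no smaller power works.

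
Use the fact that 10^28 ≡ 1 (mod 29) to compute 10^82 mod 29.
By Fermat: 10^{28} ≡ 1 (mod 29). 82 = 2×28 + 26. So 10^{82} ≡ 10^{26} ≡ 9 (mod 29)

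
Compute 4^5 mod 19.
By repeated squaring mod 19: 4^{1}≡4, 4^{2}≡16, 4^{4}≡9. Then 4^{5} = 4^{4+1} ≡ 9 × 4 ≡ 17 mod 19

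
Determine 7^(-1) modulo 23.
Since 23 is prime, by Fermat 7^(-1) ≡ 7^{21} ≡ 10 (mod 23). Verify: 7 × 10 = 70 ≡ 1 (mod 23)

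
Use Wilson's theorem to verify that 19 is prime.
(18)! mod 19 = 18. Since this equals -1 (mod 19), Wilson confirms 19 is prime.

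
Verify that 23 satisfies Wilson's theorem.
(22)! mod 23 = 22. Since this equals -1 mod 23, Wilson confirms 23 is prime.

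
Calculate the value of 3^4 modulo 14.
3^{4} = 81 ≡ 11 (mod 14)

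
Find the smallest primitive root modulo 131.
g = 2. For each prime q|130: 2^{65}≡130, 2^{26}≡53, 2^{10}≡107, none ≡ 1, so ord_131(2) = 130 and 2 is a primitive root.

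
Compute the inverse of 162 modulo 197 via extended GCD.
Extended GCD: 162(45) + 197(-37) = 1. So 162^(-1) ≡ 45 mod 197. Verify: 162 × 45 = 7290 ≡ 1 mod 197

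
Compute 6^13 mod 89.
By repeated squaring mod 89: 6^{1}≡6, 6^{2}≡36, 6^{4}≡50, 6^{8}≡8. Then 6^{13} = 6^{8+4+1} ≡ 8 × 50 × 6 ≡ 86 mod 89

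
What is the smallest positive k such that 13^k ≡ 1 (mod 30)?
Powers of 13 mod 30: 13^1≡13, 13^2≡19, 13^3≡7, 13^4≡1. So the order of 13 is 4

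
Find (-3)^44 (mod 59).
By repeated squaring (mod 59): (-3)^{1}≡56, (-3)^{2}≡9, (-3)^{4}≡22, (-3)^{8}≡12, (-3)^{16}≡26, (-3)^{32}≡27. Then (-3)^{44} = (-3)^{32+8+4} ≡ 27 × 12 × 22 ≡ 48 (mod 59)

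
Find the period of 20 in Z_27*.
Powers of 20 mod 27: 20^1≡20, 20^2≡22, 20^3≡8, 20^4≡25, 20^5≡14, 20^6≡10, 20^7≡11, 20^8≡4, 20^9≡26, 20^10≡7, 20^11≡5, 20^12≡19, 20^13≡2, 20^14≡13, 20^15≡17, 20^16≡16, 20^17≡23, 20^18≡1. So the order of 20 is 18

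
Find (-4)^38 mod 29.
Using Fermat: (-4)^{28} ≡ 1 mod 29. 38 ≡ 10 mod 28. So (-4)^{38} ≡ (-4)^{10} ≡ 23 mod 29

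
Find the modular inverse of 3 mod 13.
Since 13 is prime, by Fermat 3^(-1) ≡ 3^{11} ≡ 9 (mod 13). Verify: 3 × 9 = 27 ≡ 1 (mod 13)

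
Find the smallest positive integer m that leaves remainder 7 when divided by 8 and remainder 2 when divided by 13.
M = 8 × 13 = 104. M₁ = 13, y₁ ≡ 5 (mod 8). M₂ = 8, y₂ ≡ 5 (mod 13). m = 7×13×5 + 2×8×5 ≡ 15 (mod 104)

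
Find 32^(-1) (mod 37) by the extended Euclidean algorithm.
Extended GCD: 32(-15) + 37(13) = 1. So 32^(-1) ≡ -15 ≡ 22 (mod 37). Verify: 32 × 22 = 704 ≡ 1 (mod 37)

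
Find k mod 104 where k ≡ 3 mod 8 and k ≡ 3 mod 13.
M = 8 × 13 = 104. M₁ = 13, y₁ ≡ 5 mod 8. M₂ = 8, y₂ ≡ 5 mod 13. k = 3×13×5 + 3×8×5 ≡ 3 mod 104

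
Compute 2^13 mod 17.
By repeated squaring (mod 17): 2^{1}≡2, 2^{2}≡4, 2^{4}≡16, 2^{8}≡1. Then 2^{13} = 2^{8+4+1} ≡ 1 × 16 × 2 ≡ 15 (mod 17)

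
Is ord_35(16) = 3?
Powers of 16 mod 35: 16^1≡16, 16^2≡11, 16^3≡1. First k with 16^k≡1 is k=3. Yes, ord_35(16) = 3.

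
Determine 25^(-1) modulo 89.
Since 89 is prime, by Fermat 25^(-1) ≡ 25^{87} ≡ 57 mod 89. Verify: 25 × 57 = 1425 ≡ 1 mod 89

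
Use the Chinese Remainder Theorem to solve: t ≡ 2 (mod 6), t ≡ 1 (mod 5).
M = 6 × 5 = 30. M₁ = 5, y₁ ≡ 5 (mod 6). M₂ = 6, y₂ ≡ 1 (mod 5). t = 2×5×5 + 1×6×1 ≡ 26 (mod 30)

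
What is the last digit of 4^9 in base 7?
Using Fermat: 4^{6} ≡ 1 (mod 7). 9 ≡ 3 (mod 6). So 4^{9} ≡ 4^{3} ≡ 1 (mod 7)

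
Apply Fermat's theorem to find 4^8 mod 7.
By Fermat: 4^{6} ≡ 1 mod 7. So 4^{8} = 4^{6} · 4^{2} ≡ 4^{2} ≡ 2 mod 7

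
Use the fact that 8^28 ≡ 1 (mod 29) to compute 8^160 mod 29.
By Fermat: 8^{28} ≡ 1 (mod 29). 160 = 5×28 + 20. So 8^{160} ≡ 8^{20} ≡ 16 (mod 29)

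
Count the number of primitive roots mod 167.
A prime p has φ(p-1) primitive roots; here φ(166) = 82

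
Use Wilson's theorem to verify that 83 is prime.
(82)! mod 83 = 82. Since this equals -1 mod 83, Wilson confirms 83 is prime.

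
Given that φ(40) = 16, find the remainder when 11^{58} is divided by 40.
By Euler: 11^{16} ≡ 1 (mod 40) since gcd(11, 40) = 1. 58 = 3×16 + 10. So 11^{58} ≡ 11^{10} ≡ 1 (mod 40)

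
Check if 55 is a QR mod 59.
By Euler's criterion: 55^{29} ≡ 58 mod 59. Since this equals -1 (≡ 58), 55 is not a QR.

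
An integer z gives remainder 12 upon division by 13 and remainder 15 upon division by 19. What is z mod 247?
M = 13 × 19 = 247. M₁ = 19, y₁ ≡ 11 mod 13. M₂ = 13, y₂ ≡ 3 mod 19. z = 12×19×11 + 15×13×3 ≡ 129 mod 247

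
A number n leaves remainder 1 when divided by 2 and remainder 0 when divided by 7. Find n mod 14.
M = 2 × 7 = 14. M₁ = 7, y₁ ≡ 1 mod 2. M₂ = 2, y₂ ≡ 4 mod 7. n = 1×7×1 + 0×2×4 ≡ 7 mod 14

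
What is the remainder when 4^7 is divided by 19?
By repeated squaring mod 19: 4^{1}≡4, 4^{2}≡16, 4^{4}≡9. Then 4^{7} = 4^{4+2+1} ≡ 9 × 16 × 4 ≡ 6 mod 19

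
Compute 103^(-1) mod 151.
Since 151 is prime, by Fermat 103^(-1) ≡ 103^{149} ≡ 22 mod 151. Verify: 103 × 22 = 2266 ≡ 1 mod 151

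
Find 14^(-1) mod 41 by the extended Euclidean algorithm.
Extended GCD: 14(3) + 41(-1) = 1. So 14^(-1) ≡ 3 mod 41. Verify: 14 × 3 = 42 ≡ 1 mod 41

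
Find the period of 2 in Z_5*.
Powers of 2 mod 5: 2^1≡2, 2^2≡4, 2^3≡3, 2^4≡1. So the order of 2 is 4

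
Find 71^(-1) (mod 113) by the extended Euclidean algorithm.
Extended GCD: 71(-35) + 113(22) = 1. So 71^(-1) ≡ -35 ≡ 78 (mod 113). Verify: 71 × 78 = 5538 ≡ 1 (mod 113)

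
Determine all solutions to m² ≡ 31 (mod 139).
The square roots of 31 mod 139 are 46 and 93. Verify: 46² = 2116 ≡ 31 (mod 139)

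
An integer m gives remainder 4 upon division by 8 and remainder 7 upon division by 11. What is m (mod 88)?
M = 8 × 11 = 88. M₁ = 11, y₁ ≡ 3 (mod 8). M₂ = 8, y₂ ≡ 7 (mod 11). m = 4×11×3 + 7×8×7 ≡ 84 (mod 88)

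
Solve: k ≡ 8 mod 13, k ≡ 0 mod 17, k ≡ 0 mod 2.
M = 13 × 17 × 2 = 442. M₁ = 34, y₁ ≡ 5 mod 13. M₂ = 26, y₂ ≡ 2 mod 17. M₃ = 221, y₃ ≡ 1 mod 2. k = 8×34×5 + 0×26×2 + 0×221×1 ≡ 34 mod 442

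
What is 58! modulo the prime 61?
(60)! = (58)! × (59) × (60) ≡ -1 (mod 61). So (58)! ≡ -1 × [(60)(59)]^(-1) ≡ 30 (mod 61)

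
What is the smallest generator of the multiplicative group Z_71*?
g = 7. For each prime q|70: 7^{35}≡70, 7^{14}≡54, 7^{10}≡45, none ≡ 1, so ord_71(7) = 70 and 7 is a primitive root.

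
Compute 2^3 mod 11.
2^{3} = 8 ≡ 8 mod 11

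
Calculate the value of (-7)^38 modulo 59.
By repeated squaring (mod 59): (-7)^{1}≡52, (-7)^{2}≡49, (-7)^{4}≡41, (-7)^{8}≡29, (-7)^{16}≡15, (-7)^{32}≡48. Then (-7)^{38} = (-7)^{32+4+2} ≡ 48 × 41 × 49 ≡ 26 (mod 59)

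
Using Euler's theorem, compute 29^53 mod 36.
By Euler: 29^{12} ≡ 1 (mod 36) since gcd(29, 36) = 1. 53 = 4×12 + 5. So 29^{53} ≡ 29^{5} ≡ 5 (mod 36)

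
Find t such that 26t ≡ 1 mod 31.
Since 31 is prime, by Fermat 26^(-1) ≡ 26^{29} ≡ 6 mod 31. Verify: 26 × 6 = 156 ≡ 1 mod 31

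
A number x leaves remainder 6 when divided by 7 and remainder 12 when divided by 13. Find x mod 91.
M = 7 × 13 = 91. M₁ = 13, y₁ ≡ 6 mod 7. M₂ = 7, y₂ ≡ 2 mod 13. x = 6×13×6 + 12×7×2 ≡ 90 mod 91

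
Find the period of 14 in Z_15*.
Powers of 14 mod 15: 14^1≡14, 14^2≡1. ord_15(14) = 2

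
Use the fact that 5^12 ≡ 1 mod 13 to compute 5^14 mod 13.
By Fermat: 5^{12} ≡ 1 mod 13. So 5^{14} = 5^{12} · 5^{2} ≡ 5^{2} ≡ 12 mod 13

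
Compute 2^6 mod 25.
By repeated squaring mod 25: 2^{1}≡2, 2^{2}≡4, 2^{4}≡16. Then 2^{6} = 2^{4+2} ≡ 16 × 4 ≡ 14 mod 25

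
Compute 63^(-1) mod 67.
Since 67 is prime, by Fermat 63^(-1) ≡ 63^{65} ≡ 50 mod 67. Verify: 63 × 50 = 3150 ≡ 1 mod 67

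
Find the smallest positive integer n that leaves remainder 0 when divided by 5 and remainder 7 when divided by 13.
M = 5 × 13 = 65. M₁ = 13, y₁ ≡ 2 mod 5. M₂ = 5, y₂ ≡ 8 mod 13. n = 0×13×2 + 7×5×8 ≡ 20 mod 65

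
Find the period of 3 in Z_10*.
Powers of 3 mod 10: 3^1≡3, 3^2≡9, 3^3≡7, 3^4≡1. Order = 4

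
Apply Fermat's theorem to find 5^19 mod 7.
By Fermat: 5^{6} ≡ 1 mod 7. 19 = 3×6 + 1. So 5^{19} ≡ 5^{1} ≡ 5 mod 7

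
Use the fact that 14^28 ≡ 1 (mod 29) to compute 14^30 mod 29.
By Fermat: 14^{28} ≡ 1 (mod 29). So 14^{30} = 14^{28} · 14^{2} ≡ 14^{2} ≡ 22 (mod 29)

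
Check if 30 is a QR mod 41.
By Euler's criterion: 30^{20} ≡ 40 mod 41. Since this equals -1 (≡ 40), 30 is not a QR.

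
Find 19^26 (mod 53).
By repeated squaring (mod 53): 19^{1}≡19, 19^{2}≡43, 19^{4}≡47, 19^{8}≡36, 19^{16}≡24. Then 19^{26} = 19^{16+8+2} ≡ 24 × 36 × 43 ≡ 52 (mod 53)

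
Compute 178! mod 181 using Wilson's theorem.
(180)! = (178)! × (179) × (180) ≡ -1 mod 181. So (178)! ≡ -1 × [(180)(179)]^(-1) ≡ 90 mod 181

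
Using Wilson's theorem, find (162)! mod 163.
By Wilson's theorem, (162)! ≡ -1 ≡ 162 mod 163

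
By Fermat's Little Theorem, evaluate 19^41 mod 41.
By Fermat: 19^{40} ≡ 1 (mod 41). So 19^{41} = 19^{40} · 19^{1} ≡ 19^{1} ≡ 19 (mod 41)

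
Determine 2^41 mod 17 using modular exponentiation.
Using Fermat: 2^{16} ≡ 1 mod 17. 41 ≡ 9 mod 16. So 2^{41} ≡ 2^{9} ≡ 2 mod 17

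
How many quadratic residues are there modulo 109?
Exactly half the non-zero residues mod a prime are QRs: (109-1)/2 = 54.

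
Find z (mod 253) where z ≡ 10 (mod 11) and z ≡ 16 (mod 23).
M = 11 × 23 = 253. M₁ = 23, y₁ ≡ 1 (mod 11). M₂ = 11, y₂ ≡ 21 (mod 23). z = 10×23×1 + 16×11×21 ≡ 131 (mod 253)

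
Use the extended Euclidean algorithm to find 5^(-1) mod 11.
Extended GCD: 5(-2) + 11(1) = 1. So 5^(-1) ≡ -2 ≡ 9 (mod 11). Verify: 5 × 9 = 45 ≡ 1 (mod 11)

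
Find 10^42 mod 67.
By repeated squaring mod 67: 10^{1}≡10, 10^{2}≡33, 10^{4}≡17, 10^{8}≡21, 10^{16}≡39, 10^{32}≡47. Then 10^{42} = 10^{32+8+2} ≡ 47 × 21 × 33 ≡ 9 mod 67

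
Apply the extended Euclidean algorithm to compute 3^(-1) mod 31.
Extended GCD: 3(-10) + 31(1) = 1. So 3^(-1) ≡ -10 ≡ 21 (mod 31). Verify: 3 × 21 = 63 ≡ 1 (mod 31)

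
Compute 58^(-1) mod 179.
Since 179 is prime, by Fermat 58^(-1) ≡ 58^{177} ≡ 71 mod 179. Verify: 58 × 71 = 4118 ≡ 1 mod 179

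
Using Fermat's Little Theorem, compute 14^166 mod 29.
By Fermat: 14^{28} ≡ 1 mod 29. 166 = 5×28 + 26. So 14^{166} ≡ 14^{26} ≡ 4 mod 29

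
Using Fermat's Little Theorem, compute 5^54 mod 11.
By Fermat: 5^{10} ≡ 1 mod 11. 54 = 5×10 + 4. So 5^{54} ≡ 5^{4} ≡ 9 mod 11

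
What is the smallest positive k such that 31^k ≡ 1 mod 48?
Powers of 31 mod 48: 31^1≡31, 31^2≡1. ord_48(31) = 2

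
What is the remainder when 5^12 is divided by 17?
By repeated squaring (mod 17): 5^{1}≡5, 5^{2}≡8, 5^{4}≡13, 5^{8}≡16. Then 5^{12} = 5^{8+4} ≡ 16 × 13 ≡ 4 (mod 17)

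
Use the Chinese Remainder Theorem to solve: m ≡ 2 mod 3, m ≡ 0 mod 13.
M = 3 × 13 = 39. M₁ = 13, y₁ ≡ 1 mod 3. M₂ = 3, y₂ ≡ 9 mod 13. m = 2×13×1 + 0×3×9 ≡ 26 mod 39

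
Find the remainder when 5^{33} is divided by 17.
By Fermat: 5^{16} ≡ 1 mod 17. 33 = 2×16 + 1. So 5^{33} ≡ 5^{1} ≡ 5 mod 17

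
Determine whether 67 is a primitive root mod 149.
67^{37} ≡ 1 (mod 149) and 37 < 148, so ord_149(67) = 37 ≠ 148 and 67 is not a primitive root.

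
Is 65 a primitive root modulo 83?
65^{41} ≡ 1 (mod 83) and 41 < 82, so ord_83(65) = 41 ≠ 82 and 65 is not a primitive root.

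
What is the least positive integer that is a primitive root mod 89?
g = 3. For each prime q|88: 3^{44}≡88, 3^{8}≡64, none ≡ 1, so ord_89(3) = 88 and 3 is a primitive root.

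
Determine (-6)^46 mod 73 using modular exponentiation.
By repeated squaring mod 73: (-6)^{1}≡67, (-6)^{2}≡36, (-6)^{4}≡55, (-6)^{8}≡32, (-6)^{16}≡2, (-6)^{32}≡4. Then (-6)^{46} = (-6)^{32+8+4+2} ≡ 4 × 32 × 55 × 36 ≡ 57 mod 73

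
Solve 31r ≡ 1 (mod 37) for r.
Since 37 is prime, by Fermat 31^(-1) ≡ 31^{35} ≡ 6 (mod 37). Verify: 31 × 6 = 186 ≡ 1 (mod 37)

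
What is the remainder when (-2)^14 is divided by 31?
By repeated squaring (mod 31): (-2)^{1}≡29, (-2)^{2}≡4, (-2)^{4}≡16, (-2)^{8}≡8. Then (-2)^{14} = (-2)^{8+4+2} ≡ 8 × 16 × 4 ≡ 16 (mod 31)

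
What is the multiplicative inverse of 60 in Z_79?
Since 79 is prime, by Fermat 60^(-1) ≡ 60^{77} ≡ 54 mod 79. Verify: 60 × 54 = 3240 ≡ 1 mod 79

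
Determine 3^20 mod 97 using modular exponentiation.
By repeated squaring (mod 97): 3^{1}≡3, 3^{2}≡9, 3^{4}≡81, 3^{8}≡62, 3^{16}≡61. Then 3^{20} = 3^{16+4} ≡ 61 × 81 ≡ 91 (mod 97)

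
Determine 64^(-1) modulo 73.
Since 73 is prime, by Fermat 64^(-1) ≡ 64^{71} ≡ 8 mod 73. Verify: 64 × 8 = 512 ≡ 1 mod 73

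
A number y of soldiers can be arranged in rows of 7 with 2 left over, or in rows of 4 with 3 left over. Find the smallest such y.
M = 7 × 4 = 28. M₁ = 4, y₁ ≡ 2 mod 7. M₂ = 7, y₂ ≡ 3 mod 4. y = 2×4×2 + 3×7×3 ≡ 23 mod 28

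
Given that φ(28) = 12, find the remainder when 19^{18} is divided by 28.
By Euler: 19^{12} ≡ 1 (mod 28) since gcd(19, 28) = 1. 18 = 1×12 + 6. So 19^{18} ≡ 19^{6} ≡ 1 (mod 28)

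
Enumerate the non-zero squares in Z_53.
Squares in Z_53*: {1, 4, 6, 7, 9, 10, 11, 13, 15, 16, 17, 24, 25, 28, 29, 36, 37, 38, 40, 42, 43, 44, 46, 47, 49, 52}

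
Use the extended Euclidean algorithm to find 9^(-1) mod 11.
Extended GCD: 9(5) + 11(-4) = 1. So 9^(-1) ≡ 5 mod 11. Verify: 9 × 5 = 45 ≡ 1 mod 11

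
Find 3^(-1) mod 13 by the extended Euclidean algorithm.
Extended GCD: 3(-4) + 13(1) = 1. So 3^(-1) ≡ -4 ≡ 9 mod 13. Verify: 3 × 9 = 27 ≡ 1 mod 13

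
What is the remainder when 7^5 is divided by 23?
By repeated squaring (mod 23): 7^{1}≡7, 7^{2}≡3, 7^{4}≡9. Then 7^{5} = 7^{4+1} ≡ 9 × 7 ≡ 17 (mod 23)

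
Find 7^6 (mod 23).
By repeated squaring (mod 23): 7^{1}≡7, 7^{2}≡3, 7^{4}≡9. Then 7^{6} = 7^{4+2} ≡ 9 × 3 ≡ 4 (mod 23)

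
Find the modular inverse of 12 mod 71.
Since 71 is prime, by Fermat 12^(-1) ≡ 12^{69} ≡ 6 mod 71. Verify: 12 × 6 = 72 ≡ 1 mod 71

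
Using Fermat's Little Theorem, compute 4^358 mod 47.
By Fermat: 4^{46} ≡ 1 (mod 47). 358 ≡ 36 (mod 46). So 4^{358} ≡ 4^{36} ≡ 8 (mod 47)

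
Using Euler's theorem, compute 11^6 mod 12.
By Euler: 11^{4} ≡ 1 mod 12 since gcd(11, 12) = 1. 6 = 1×4 + 2. So 11^{6} ≡ 11^{2} ≡ 1 mod 12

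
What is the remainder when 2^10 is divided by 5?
Using Fermat: 2^{4} ≡ 1 (mod 5). 10 ≡ 2 (mod 4). So 2^{10} ≡ 2^{2} ≡ 4 (mod 5)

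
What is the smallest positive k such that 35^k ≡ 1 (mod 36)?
Powers of 35 mod 36: 35^1≡35, 35^2≡1. So the order of 35 is 2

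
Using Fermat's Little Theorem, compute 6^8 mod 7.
By Fermat: 6^{6} ≡ 1 mod 7. So 6^{8} = 6^{6} · 6^{2} ≡ 6^{2} ≡ 1 mod 7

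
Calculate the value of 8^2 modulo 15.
8^{2} = 64 ≡ 4 (mod 15)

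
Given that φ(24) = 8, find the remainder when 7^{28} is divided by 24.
By Euler: 7^{8} ≡ 1 (mod 24) since gcd(7, 24) = 1. 28 = 3×8 + 4. So 7^{28} ≡ 7^{4} ≡ 1 (mod 24)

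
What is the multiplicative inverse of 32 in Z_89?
Since 89 is prime, by Fermat 32^(-1) ≡ 32^{87} ≡ 64 (mod 89). Verify: 32 × 64 = 2048 ≡ 1 (mod 89)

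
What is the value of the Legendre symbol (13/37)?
(13/37) = 13^{18} mod 37 = -1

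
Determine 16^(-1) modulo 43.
Since 43 is prime, by Fermat 16^(-1) ≡ 16^{41} ≡ 35 mod 43. Verify: 16 × 35 = 560 ≡ 1 mod 43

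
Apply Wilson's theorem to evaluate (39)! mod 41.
(40)! = (39)! × (40) ≡ -1 (mod 41). So (39)! ≡ -1 × (40)^(-1) ≡ (-1)×(-1) = 1 (mod 41)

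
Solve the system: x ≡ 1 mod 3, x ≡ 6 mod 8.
M = 3 × 8 = 24. M₁ = 8, y₁ ≡ 2 mod 3. M₂ = 3, y₂ ≡ 3 mod 8. x = 1×8×2 + 6×3×3 ≡ 22 mod 24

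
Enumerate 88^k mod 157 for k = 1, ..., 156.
88^1, 88^2, ..., 88^{156} mod 157: [88, 51, 92, 89, 139, 143, 24, 71, 125, 10, 95, 39, 135, 105, 134, 17, 83, 82, 151, 100, 8, 76, 94, 108, 84, 13, 45, 35, 97, 58, 80, 132, 155, 138, 55, 130, 136, 36, 28, 109, 15, 64, 137, 124, 79, 44, 104, 46, 123, 148, 150, 12, 114, 141, 5, 126, 98, 146, 131, 67, 87, 120, 41, 154, 50, 4, 38, 47, 54, 42, 85, 101, 96, 127, 29, 40, 66, 156, 69, 106, 65, 68, 18, 14, 133, 86, 32, 147, 62, 118, 22, 52, 23, 140, 74, 75, 6, 57, 149, 81, 63, 49, 73, 144, 112, 122, 60, 99, 77, 25, 2, 19, 102, 27, 21, 121, 129, 48, 142, 93, 20, 33, 78, 113, 53, 111, 34, 9, 7, 145, 43, 16, 152, 31, 59, 11, 26, 90, 70, 37, 116, 3, 107, 153, 119, 110, 103, 115, 72, 56, 61, 30, 128, 117, 91, 1]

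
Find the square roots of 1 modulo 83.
The square roots of 1 mod 83 are 1 and 82. Verify: 1² = 1 ≡ 1 mod 83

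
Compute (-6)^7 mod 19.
By repeated squaring mod 19: (-6)^{1}≡13, (-6)^{2}≡17, (-6)^{4}≡4. Then (-6)^{7} = (-6)^{4+2+1} ≡ 4 × 17 × 13 ≡ 10 mod 19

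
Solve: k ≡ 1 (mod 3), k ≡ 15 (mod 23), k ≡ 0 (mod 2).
M = 3 × 23 × 2 = 138. M₁ = 46, y₁ ≡ 1 (mod 3). M₂ = 6, y₂ ≡ 4 (mod 23). M₃ = 69, y₃ ≡ 1 (mod 2). k = 1×46×1 + 15×6×4 + 0×69×1 ≡ 130 (mod 138)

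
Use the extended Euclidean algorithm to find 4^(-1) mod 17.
Extended GCD: 4(-4) + 17(1) = 1. So 4^(-1) ≡ -4 ≡ 13 (mod 17). Verify: 4 × 13 = 52 ≡ 1 (mod 17)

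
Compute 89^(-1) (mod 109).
Since 109 is prime, by Fermat 89^(-1) ≡ 89^{107} ≡ 49 (mod 109). Verify: 89 × 49 = 4361 ≡ 1 (mod 109)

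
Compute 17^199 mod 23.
Using Fermat: 17^{22} ≡ 1 mod 23. 199 ≡ 1 mod 22. So 17^{199} ≡ 17^{1} ≡ 17 mod 23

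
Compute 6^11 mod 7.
Using Fermat: 6^{6} ≡ 1 mod 7. 11 ≡ 5 mod 6. So 6^{11} ≡ 6^{5} ≡ 6 mod 7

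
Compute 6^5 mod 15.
By repeated squaring mod 15: 6^{1}≡6, 6^{2}≡6, 6^{4}≡6. Then 6^{5} = 6^{4+1} ≡ 6 × 6 ≡ 6 mod 15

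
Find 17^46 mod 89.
By repeated squaring mod 89: 17^{1}≡17, 17^{2}≡22, 17^{4}≡39, 17^{8}≡8, 17^{16}≡64, 17^{32}≡2. Then 17^{46} = 17^{32+8+4+2} ≡ 2 × 8 × 39 × 22 ≡ 22 mod 89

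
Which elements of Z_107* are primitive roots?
There are φ(106) = 52 primitive roots mod 107: {2, 5, 6, 7, 8, 15, 17, 18, 20, 21, 22, 24, 26, 28, 31, 32, 38, 43, 45, 46, 50, 51, 54, 55, 58, 59, 60, 63, 65, 66, 67, 68, 70, 71, 72, 73, 74, 77, 78, 80, 82, 84, 88, 91, 93, 94, 95, 96, 97, 98, 103, 104}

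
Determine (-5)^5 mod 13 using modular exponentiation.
By repeated squaring mod 13: (-5)^{1}≡8, (-5)^{2}≡12, (-5)^{4}≡1. Then (-5)^{5} = (-5)^{4+1} ≡ 1 × 8 ≡ 8 mod 13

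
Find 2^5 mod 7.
By repeated squaring mod 7: 2^{1}≡2, 2^{2}≡4, 2^{4}≡2. Then 2^{5} = 2^{4+1} ≡ 2 × 2 ≡ 4 mod 7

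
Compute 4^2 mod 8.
4^{2} = 16 ≡ 0 (mod 8)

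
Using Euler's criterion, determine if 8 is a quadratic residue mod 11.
By Euler's criterion: 8^{5} ≡ 10 mod 11. Since this equals -1 (≡ 10), 8 is not a QR.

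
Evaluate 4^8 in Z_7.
Using Fermat: 4^{6} ≡ 1 (mod 7). 8 ≡ 2 (mod 6). So 4^{8} ≡ 4^{2} ≡ 2 (mod 7)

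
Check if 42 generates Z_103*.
42^{34} ≡ 1 mod 103 and 34 < 102, so ord_103(42) = 34 ≠ 102 and 42 is not a primitive root.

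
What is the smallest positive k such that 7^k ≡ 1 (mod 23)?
Powers of 7 mod 23: 7^1≡7, 7^2≡3, 7^3≡21, 7^4≡9, 7^5≡17, 7^6≡4, 7^7≡5, 7^8≡12, 7^9≡15, 7^10≡13, 7^11≡22, 7^12≡16, 7^13≡20, 7^14≡2, 7^15≡14, 7^16≡6, 7^17≡19, 7^18≡18, 7^19≡11, 7^20≡8, 7^21≡10, 7^22≡1. Order = 22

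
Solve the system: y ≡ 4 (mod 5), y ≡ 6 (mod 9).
M = 5 × 9 = 45. M₁ = 9, y₁ ≡ 4 (mod 5). M₂ = 5, y₂ ≡ 2 (mod 9). y = 4×9×4 + 6×5×2 ≡ 24 (mod 45)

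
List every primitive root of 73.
There are φ(72) = 24 primitive roots mod 73: {5, 11, 13, 14, 15, 20, 26, 28, 29, 31, 33, 34, 39, 40, 42, 44, 45, 47, 53, 58, 59, 60, 62, 68}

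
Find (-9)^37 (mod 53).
By repeated squaring (mod 53): (-9)^{1}≡44, (-9)^{2}≡28, (-9)^{4}≡42, (-9)^{8}≡15, (-9)^{16}≡13, (-9)^{32}≡10. Then (-9)^{37} = (-9)^{32+4+1} ≡ 10 × 42 × 44 ≡ 36 (mod 53)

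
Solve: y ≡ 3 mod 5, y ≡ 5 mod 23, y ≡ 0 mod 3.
M = 5 × 23 × 3 = 345. M₁ = 69, y₁ ≡ 4 mod 5. M₂ = 15, y₂ ≡ 20 mod 23. M₃ = 115, y₃ ≡ 1 mod 3. y = 3×69×4 + 5×15×20 + 0×115×1 ≡ 258 mod 345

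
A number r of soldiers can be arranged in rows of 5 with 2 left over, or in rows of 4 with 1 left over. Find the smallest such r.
M = 5 × 4 = 20. M₁ = 4, y₁ ≡ 4 mod 5. M₂ = 5, y₂ ≡ 1 mod 4. r = 2×4×4 + 1×5×1 ≡ 17 mod 20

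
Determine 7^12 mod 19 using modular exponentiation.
By repeated squaring mod 19: 7^{1}≡7, 7^{2}≡11, 7^{4}≡7, 7^{8}≡11. Then 7^{12} = 7^{8+4} ≡ 11 × 7 ≡ 1 mod 19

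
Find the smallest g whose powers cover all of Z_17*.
g = 3. Powers: [3, 9, 10, 13, 5, 15, 11, 16, 14, 8, ...] generates all 16 non-zero residues.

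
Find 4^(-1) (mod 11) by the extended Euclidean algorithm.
Extended GCD: 4(3) + 11(-1) = 1. So 4^(-1) ≡ 3 (mod 11). Verify: 4 × 3 = 12 ≡ 1 (mod 11)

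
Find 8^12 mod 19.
By repeated squaring mod 19: 8^{1}≡8, 8^{2}≡7, 8^{4}≡11, 8^{8}≡7. Then 8^{12} = 8^{8+4} ≡ 7 × 11 ≡ 1 mod 19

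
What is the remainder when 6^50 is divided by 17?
Using Fermat: 6^{16} ≡ 1 mod 17. 50 ≡ 2 mod 16. So 6^{50} ≡ 6^{2} ≡ 2 mod 17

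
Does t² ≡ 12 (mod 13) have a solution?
By Euler's criterion: 12^{6} ≡ 1 (mod 13). Since this equals 1, 12 is a QR.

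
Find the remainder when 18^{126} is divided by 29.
By Fermat: 18^{28} ≡ 1 (mod 29). 126 = 4×28 + 14. So 18^{126} ≡ 18^{14} ≡ 28 (mod 29)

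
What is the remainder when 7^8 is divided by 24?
By repeated squaring mod 24: 7^{1}≡7, 7^{2}≡1, 7^{4}≡1, 7^{8}≡1. So 7^{8} ≡ 1 mod 24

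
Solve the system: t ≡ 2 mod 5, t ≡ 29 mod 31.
M = 5 × 31 = 155. M₁ = 31, y₁ ≡ 1 mod 5. M₂ = 5, y₂ ≡ 25 mod 31. t = 2×31×1 + 29×5×25 ≡ 122 mod 155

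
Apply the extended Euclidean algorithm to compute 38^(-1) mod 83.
Extended GCD: 38(-24) + 83(11) = 1. So 38^(-1) ≡ -24 ≡ 59 mod 83. Verify: 38 × 59 = 2242 ≡ 1 mod 83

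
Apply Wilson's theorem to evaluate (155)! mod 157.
(156)! = (155)! × (156) ≡ -1 mod 157. So (155)! ≡ -1 × (156)^(-1) ≡ (-1)×(-1) = 1 mod 157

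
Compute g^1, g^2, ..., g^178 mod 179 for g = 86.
86^1, 86^2, ..., 86^{178} mod 179: [86, 57, 69, 27, 174, 107, 73, 13, 44, 25, 2, 172, 114, 138, 54, 169, 35, 146, 26, 88, 50, 4, 165, 49, 97, 108, 159, 70, 113, 52, 176, 100, 8, 151, 98, 15, 37, 139, 140, 47, 104, 173, 21, 16, 123, 17, 30, 74, 99, 101, 94, 29, 167, 42, 32, 67, 34, 60, 148, 19, 23, 9, 58, 155, 84, 64, 134, 68, 120, 117, 38, 46, 18, 116, 131, 168, 128, 89, 136, 61, 55, 76, 92, 36, 53, 83, 157, 77, 178, 93, 122, 110, 152, 5, 72, 106, 166, 135, 154, 177, 7, 65, 41, 125, 10, 144, 33, 153, 91, 129, 175, 14, 130, 82, 71, 20, 109, 66, 127, 3, 79, 171, 28, 81, 164, 142, 40, 39, 132, 75, 6, 158, 163, 56, 162, 149, 105, 80, 78, 85, 150, 12, 137, 147, 112, 145, 119, 31, 160, 156, 170, 121, 24, 95, 115, 45, 111, 59, 62, 141, 133, 161, 63, 48, 11, 51, 90, 43, 118, 124, 103, 87, 143, 126, 96, 22, 102, 1]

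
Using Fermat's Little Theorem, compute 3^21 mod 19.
By Fermat: 3^{18} ≡ 1 (mod 19). So 3^{21} = 3^{18} · 3^{3} ≡ 3^{3} ≡ 8 (mod 19)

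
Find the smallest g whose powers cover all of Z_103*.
g = 5. For each prime q|102: 5^{51}≡102, 5^{34}≡56, 5^{6}≡72, none ≡ 1, so ord_103(5) = 102 and 5 is a primitive root.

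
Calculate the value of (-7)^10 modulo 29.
By repeated squaring (mod 29): (-7)^{1}≡22, (-7)^{2}≡20, (-7)^{4}≡23, (-7)^{8}≡7. Then (-7)^{10} = (-7)^{8+2} ≡ 7 × 20 ≡ 24 (mod 29)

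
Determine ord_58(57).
Powers of 57 mod 58: 57^1≡57, 57^2≡1. So the order of 57 is 2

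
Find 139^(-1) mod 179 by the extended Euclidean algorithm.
Extended GCD: 139(85) + 179(-66) = 1. So 139^(-1) ≡ 85 mod 179. Verify: 139 × 85 = 11815 ≡ 1 mod 179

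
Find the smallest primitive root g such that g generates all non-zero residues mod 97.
g = 5. Powers: [5, 25, 28, 43, 21, 8, 40, 6, 30, ...] generates all 96 non-zero residues.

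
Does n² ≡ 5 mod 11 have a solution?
By Euler's criterion: 5^{5} ≡ 1 mod 11. Since this equals 1, 5 is a QR.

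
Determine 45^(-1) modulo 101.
Since 101 is prime, by Fermat 45^(-1) ≡ 45^{99} ≡ 9 mod 101. Verify: 45 × 9 = 405 ≡ 1 mod 101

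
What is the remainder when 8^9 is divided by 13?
By repeated squaring (mod 13): 8^{1}≡8, 8^{2}≡12, 8^{4}≡1, 8^{8}≡1. Then 8^{9} = 8^{8+1} ≡ 1 × 8 ≡ 8 (mod 13)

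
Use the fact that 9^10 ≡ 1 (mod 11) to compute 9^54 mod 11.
By Fermat: 9^{10} ≡ 1 (mod 11). 54 = 5×10 + 4. So 9^{54} ≡ 9^{4} ≡ 5 (mod 11)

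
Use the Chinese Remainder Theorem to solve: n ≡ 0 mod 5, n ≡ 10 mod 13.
M = 5 × 13 = 65. M₁ = 13, y₁ ≡ 2 mod 5. M₂ = 5, y₂ ≡ 8 mod 13. n = 0×13×2 + 10×5×8 ≡ 10 mod 65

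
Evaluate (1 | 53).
(1/53) = 1^{26} mod 53 = 1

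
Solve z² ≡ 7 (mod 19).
The square roots of 7 mod 19 are 11 and 8. Verify: 11² = 121 ≡ 7 (mod 19)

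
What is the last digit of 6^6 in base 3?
By repeated squaring (mod 3): 6^{1}≡0, 6^{2}≡0, 6^{4}≡0. Then 6^{6} = 6^{4+2} ≡ 0 × 0 ≡ 0 (mod 3)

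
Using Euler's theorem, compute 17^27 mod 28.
By Euler: 17^{12} ≡ 1 mod 28 since gcd(17, 28) = 1. 27 = 2×12 + 3. So 17^{27} ≡ 17^{3} ≡ 13 mod 28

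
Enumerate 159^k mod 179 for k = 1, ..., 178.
159^1, 159^2, ..., 159^{178} mod 179: [159, 42, 55, 153, 162, 161, 2, 139, 84, 110, 127, 145, 143, 4, 99, 168, 41, 75, 111, 107, 8, 19, 157, 82, 150, 43, 35, 16, 38, 135, 164, 121, 86, 70, 32, 76, 91, 149, 63, 172, 140, 64, 152, 3, 119, 126, 165, 101, 128, 125, 6, 59, 73, 151, 23, 77, 71, 12, 118, 146, 123, 46, 154, 142, 24, 57, 113, 67, 92, 129, 105, 48, 114, 47, 134, 5, 79, 31, 96, 49, 94, 89, 10, 158, 62, 13, 98, 9, 178, 20, 137, 124, 26, 17, 18, 177, 40, 95, 69, 52, 34, 36, 175, 80, 11, 138, 104, 68, 72, 171, 160, 22, 97, 29, 136, 144, 163, 141, 44, 15, 58, 93, 109, 147, 103, 88, 30, 116, 7, 39, 115, 27, 176, 60, 53, 14, 78, 51, 54, 173, 120, 106, 28, 156, 102, 108, 167, 61, 33, 56, 133, 25, 37, 155, 122, 66, 112, 87, 50, 74, 131, 65, 132, 45, 174, 100, 148, 83, 130, 85, 90, 169, 21, 117, 166, 81, 170, 1]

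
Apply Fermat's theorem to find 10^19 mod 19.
By Fermat: 10^{18} ≡ 1 mod 19. So 10^{19} = 10^{18} · 10^{1} ≡ 10^{1} ≡ 10 mod 19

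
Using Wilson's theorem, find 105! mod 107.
(106)! = (105)! × (106) ≡ -1 mod 107. So (105)! ≡ -1 × (106)^(-1) ≡ (-1)×(-1) = 1 mod 107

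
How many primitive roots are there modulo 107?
Number of primitive roots mod 107 = φ(p-1) = φ(106) = 52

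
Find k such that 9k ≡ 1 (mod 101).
Since 101 is prime, by Fermat 9^(-1) ≡ 9^{99} ≡ 45 (mod 101). Verify: 9 × 45 = 405 ≡ 1 (mod 101)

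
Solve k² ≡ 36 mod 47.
The square roots of 36 mod 47 are 6 and 41. Verify: 6² = 36 ≡ 36 mod 47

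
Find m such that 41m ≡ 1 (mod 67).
Since 67 is prime, by Fermat 41^(-1) ≡ 41^{65} ≡ 18 (mod 67). Verify: 41 × 18 = 738 ≡ 1 (mod 67)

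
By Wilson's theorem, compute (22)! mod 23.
By Wilson's theorem, (22)! ≡ -1 ≡ 22 mod 23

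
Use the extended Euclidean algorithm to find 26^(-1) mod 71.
Extended GCD: 26(-30) + 71(11) = 1. So 26^(-1) ≡ -30 ≡ 41 mod 71. Verify: 26 × 41 = 1066 ≡ 1 mod 71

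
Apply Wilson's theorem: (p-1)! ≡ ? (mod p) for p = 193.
By Wilson's theorem, (192)! ≡ -1 ≡ 192 mod 193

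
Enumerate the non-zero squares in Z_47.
QRs mod 47: {1, 2, 3, 4, 6, 7, 8, 9, 12, 14, 16, 17, 18, 21, 24, 25, 27, 28, 32, 34, 36, 37, 42}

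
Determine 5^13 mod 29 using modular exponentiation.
By repeated squaring (mod 29): 5^{1}≡5, 5^{2}≡25, 5^{4}≡16, 5^{8}≡24. Then 5^{13} = 5^{8+4+1} ≡ 24 × 16 × 5 ≡ 6 (mod 29)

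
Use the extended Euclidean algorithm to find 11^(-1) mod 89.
Extended GCD: 11(-8) + 89(1) = 1. So 11^(-1) ≡ -8 ≡ 81 (mod 89). Verify: 11 × 81 = 891 ≡ 1 (mod 89)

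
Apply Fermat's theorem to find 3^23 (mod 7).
By Fermat: 3^{6} ≡ 1 (mod 7). 23 = 3×6 + 5. So 3^{23} ≡ 3^{5} ≡ 5 (mod 7)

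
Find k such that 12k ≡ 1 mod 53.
Since 53 is prime, by Fermat 12^(-1) ≡ 12^{51} ≡ 31 mod 53. Verify: 12 × 31 = 372 ≡ 1 mod 53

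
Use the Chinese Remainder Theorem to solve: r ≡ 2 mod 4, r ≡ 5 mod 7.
M = 4 × 7 = 28. M₁ = 7, y₁ ≡ 3 mod 4. M₂ = 4, y₂ ≡ 2 mod 7. r = 2×7×3 + 5×4×2 ≡ 26 mod 28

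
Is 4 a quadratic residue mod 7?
By Euler's criterion: 4^{3} ≡ 1 (mod 7). Since this equals 1, 4 is a QR.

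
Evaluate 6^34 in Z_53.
By repeated squaring (mod 53): 6^{1}≡6, 6^{2}≡36, 6^{4}≡24, 6^{8}≡46, 6^{16}≡49, 6^{32}≡16. Then 6^{34} = 6^{32+2} ≡ 16 × 36 ≡ 46 (mod 53)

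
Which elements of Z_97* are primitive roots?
There are φ(96) = 32 primitive roots mod 97: {5, 7, 10, 13, 14, 15, 17, 21, 23, 26, 29, 37, 38, 39, 40, 41, 56, 57, 58, 59, 60, 68, 71, 74, 76, 80, 82, 83, 84, 87, 90, 92}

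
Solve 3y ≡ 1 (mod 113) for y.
Since 113 is prime, by Fermat 3^(-1) ≡ 3^{111} ≡ 38 (mod 113). Verify: 3 × 38 = 114 ≡ 1 (mod 113)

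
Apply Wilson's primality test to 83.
(82)! mod 83 = 82. Since 82 ≡ -1 (mod 83), 83 is prime.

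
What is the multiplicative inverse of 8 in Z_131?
Since 131 is prime, by Fermat 8^(-1) ≡ 8^{129} ≡ 82 (mod 131). Verify: 8 × 82 = 656 ≡ 1 (mod 131)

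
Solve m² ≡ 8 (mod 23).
The square roots of 8 mod 23 are 13 and 10. Verify: 13² = 169 ≡ 8 (mod 23)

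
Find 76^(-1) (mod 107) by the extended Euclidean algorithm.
Extended GCD: 76(-38) + 107(27) = 1. So 76^(-1) ≡ -38 ≡ 69 (mod 107). Verify: 76 × 69 = 5244 ≡ 1 (mod 107)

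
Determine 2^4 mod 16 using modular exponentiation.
2^{4} = 16 ≡ 0 (mod 16)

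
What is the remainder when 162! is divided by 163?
By Wilson's theorem, (162)! ≡ -1 ≡ 162 (mod 163)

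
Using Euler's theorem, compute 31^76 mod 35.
By Euler: 31^{24} ≡ 1 mod 35 since gcd(31, 35) = 1. 76 = 3×24 + 4. So 31^{76} ≡ 31^{4} ≡ 11 mod 35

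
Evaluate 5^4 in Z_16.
5^{4} = 625 ≡ 1 mod 16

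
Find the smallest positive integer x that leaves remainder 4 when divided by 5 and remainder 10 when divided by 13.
M = 5 × 13 = 65. M₁ = 13, y₁ ≡ 2 (mod 5). M₂ = 5, y₂ ≡ 8 (mod 13). x = 4×13×2 + 10×5×8 ≡ 49 (mod 65)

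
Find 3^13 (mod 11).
Using Fermat: 3^{10} ≡ 1 (mod 11). 13 ≡ 3 (mod 10). So 3^{13} ≡ 3^{3} ≡ 5 (mod 11)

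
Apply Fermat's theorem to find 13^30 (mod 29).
By Fermat: 13^{28} ≡ 1 (mod 29). So 13^{30} = 13^{28} · 13^{2} ≡ 13^{2} ≡ 24 (mod 29)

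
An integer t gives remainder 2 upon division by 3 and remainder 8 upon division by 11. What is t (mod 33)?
M = 3 × 11 = 33. M₁ = 11, y₁ ≡ 2 (mod 3). M₂ = 3, y₂ ≡ 4 (mod 11). t = 2×11×2 + 8×3×4 ≡ 8 (mod 33)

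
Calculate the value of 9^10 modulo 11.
Using Fermat: 9^{10} ≡ 1 mod 11. 10 ≡ 0 mod 10. So 9^{10} ≡ 9^{0} ≡ 1 mod 11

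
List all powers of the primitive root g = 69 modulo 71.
69^1, 69^2, ..., 69^{70} mod 71: [69, 4, 63, 16, 39, 64, 14, 43, 56, 30, 11, 49, 44, 54, 34, 3, 65, 12, 47, 48, 46, 50, 42, 58, 26, 19, 33, 5, 61, 20, 31, 9, 53, 36, 70, 2, 67, 8, 55, 32, 7, 57, 28, 15, 41, 60, 22, 27, 17, 37, 68, 6, 59, 24, 23, 25, 21, 29, 13, 45, 52, 38, 66, 10, 51, 40, 62, 18, 35, 1]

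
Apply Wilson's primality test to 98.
(97)! mod 98 = 0. Since 0 ≢ -1 mod 98, 98 is not prime.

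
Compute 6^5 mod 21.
By repeated squaring (mod 21): 6^{1}≡6, 6^{2}≡15, 6^{4}≡15. Then 6^{5} = 6^{4+1} ≡ 15 × 6 ≡ 6 (mod 21)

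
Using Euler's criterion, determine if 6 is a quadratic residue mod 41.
By Euler's criterion: 6^{20} ≡ 40 (mod 41). Since this equals -1 (≡ 40), 6 is not a QR.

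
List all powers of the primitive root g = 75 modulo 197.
75^1, 75^2, ..., 75^{196} mod 197: [75, 109, 98, 61, 44, 148, 68, 175, 123, 163, 11, 37, 17, 93, 80, 90, 52, 157, 152, 171, 20, 121, 13, 187, 38, 92, 5, 178, 151, 96, 108, 23, 149, 143, 87, 24, 27, 55, 185, 85, 71, 6, 56, 63, 194, 169, 67, 100, 14, 65, 147, 190, 66, 25, 102, 164, 86, 146, 115, 154, 124, 41, 120, 135, 78, 137, 31, 158, 30, 83, 118, 182, 57, 138, 106, 70, 128, 144, 162, 133, 125, 116, 32, 36, 139, 181, 179, 29, 8, 9, 84, 193, 94, 155, 2, 150, 21, 196, 122, 88, 99, 136, 153, 49, 129, 22, 74, 34, 186, 160, 180, 104, 117, 107, 145, 40, 45, 26, 177, 76, 184, 10, 159, 105, 192, 19, 46, 101, 89, 174, 48, 54, 110, 173, 170, 142, 12, 112, 126, 191, 141, 134, 3, 28, 130, 97, 183, 132, 50, 7, 131, 172, 95, 33, 111, 51, 82, 43, 73, 156, 77, 62, 119, 60, 166, 39, 167, 114, 79, 15, 140, 59, 91, 127, 69, 53, 35, 64, 72, 81, 165, 161, 58, 16, 18, 168, 189, 188, 113, 4, 103, 42, 195, 47, 176, 1]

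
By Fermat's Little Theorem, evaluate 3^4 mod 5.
By Fermat's Little Theorem, 3^{4} ≡ 1 (mod 5) since 5 is prime and gcd(3, 5) = 1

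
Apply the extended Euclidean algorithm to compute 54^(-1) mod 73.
Extended GCD: 54(23) + 73(-17) = 1. So 54^(-1) ≡ 23 (mod 73). Verify: 54 × 23 = 1242 ≡ 1 (mod 73)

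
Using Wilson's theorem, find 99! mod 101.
(100)! = (99)! × (100) ≡ -1 mod 101. So (99)! ≡ -1 × (100)^(-1) ≡ (-1)×(-1) = 1 mod 101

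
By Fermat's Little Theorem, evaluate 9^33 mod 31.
By Fermat: 9^{30} ≡ 1 mod 31. So 9^{33} = 9^{30} · 9^{3} ≡ 9^{3} ≡ 16 mod 31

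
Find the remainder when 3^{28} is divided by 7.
By Fermat: 3^{6} ≡ 1 mod 7. 28 = 4×6 + 4. So 3^{28} ≡ 3^{4} ≡ 4 mod 7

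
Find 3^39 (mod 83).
By repeated squaring (mod 83): 3^{1}≡3, 3^{2}≡9, 3^{4}≡81, 3^{8}≡4, 3^{16}≡16, 3^{32}≡7. Then 3^{39} = 3^{32+4+2+1} ≡ 7 × 81 × 9 × 3 ≡ 37 (mod 83)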